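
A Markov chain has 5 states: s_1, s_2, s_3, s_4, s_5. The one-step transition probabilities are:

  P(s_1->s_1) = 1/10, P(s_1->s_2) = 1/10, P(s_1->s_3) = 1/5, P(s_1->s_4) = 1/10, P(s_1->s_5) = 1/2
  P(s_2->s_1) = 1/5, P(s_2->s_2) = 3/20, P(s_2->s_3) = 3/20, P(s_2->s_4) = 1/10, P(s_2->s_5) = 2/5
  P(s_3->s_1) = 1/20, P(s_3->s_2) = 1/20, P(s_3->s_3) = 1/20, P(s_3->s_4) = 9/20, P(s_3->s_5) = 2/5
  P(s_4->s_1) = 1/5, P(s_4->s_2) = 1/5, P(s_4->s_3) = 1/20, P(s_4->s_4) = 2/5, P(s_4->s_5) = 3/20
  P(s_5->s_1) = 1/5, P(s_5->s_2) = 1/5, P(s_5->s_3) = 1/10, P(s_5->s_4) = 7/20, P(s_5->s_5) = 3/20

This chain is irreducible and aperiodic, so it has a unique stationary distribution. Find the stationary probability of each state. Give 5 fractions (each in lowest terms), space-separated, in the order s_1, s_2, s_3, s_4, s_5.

The stationary distribution satisfies pi = pi * P, i.e.:
  pi_s_1 = 1/10*pi_s_1 + 1/5*pi_s_2 + 1/20*pi_s_3 + 1/5*pi_s_4 + 1/5*pi_s_5
  pi_s_2 = 1/10*pi_s_1 + 3/20*pi_s_2 + 1/20*pi_s_3 + 1/5*pi_s_4 + 1/5*pi_s_5
  pi_s_3 = 1/5*pi_s_1 + 3/20*pi_s_2 + 1/20*pi_s_3 + 1/20*pi_s_4 + 1/10*pi_s_5
  pi_s_4 = 1/10*pi_s_1 + 1/10*pi_s_2 + 9/20*pi_s_3 + 2/5*pi_s_4 + 7/20*pi_s_5
  pi_s_5 = 1/2*pi_s_1 + 2/5*pi_s_2 + 2/5*pi_s_3 + 3/20*pi_s_4 + 3/20*pi_s_5
with normalization: pi_s_1 + pi_s_2 + pi_s_3 + pi_s_4 + pi_s_5 = 1.

Using the first 4 balance equations plus normalization, the linear system A*pi = b is:
  [-9/10, 1/5, 1/20, 1/5, 1/5] . pi = 0
  [1/10, -17/20, 1/20, 1/5, 1/5] . pi = 0
  [1/5, 3/20, -19/20, 1/20, 1/10] . pi = 0
  [1/10, 1/10, 9/20, -3/5, 7/20] . pi = 0
  [1, 1, 1, 1, 1] . pi = 1

Solving yields:
  pi_s_1 = 10577/63137
  pi_s_2 = 30220/189411
  pi_s_3 = 6618/63137
  pi_s_4 = 55570/189411
  pi_s_5 = 52036/189411

Verification (pi * P):
  10577/63137*1/10 + 30220/189411*1/5 + 6618/63137*1/20 + 55570/189411*1/5 + 52036/189411*1/5 = 10577/63137 = pi_s_1  (ok)
  10577/63137*1/10 + 30220/189411*3/20 + 6618/63137*1/20 + 55570/189411*1/5 + 52036/189411*1/5 = 30220/189411 = pi_s_2  (ok)
  10577/63137*1/5 + 30220/189411*3/20 + 6618/63137*1/20 + 55570/189411*1/20 + 52036/189411*1/10 = 6618/63137 = pi_s_3  (ok)
  10577/63137*1/10 + 30220/189411*1/10 + 6618/63137*9/20 + 55570/189411*2/5 + 52036/189411*7/20 = 55570/189411 = pi_s_4  (ok)
  10577/63137*1/2 + 30220/189411*2/5 + 6618/63137*2/5 + 55570/189411*3/20 + 52036/189411*3/20 = 52036/189411 = pi_s_5  (ok)

Answer: 10577/63137 30220/189411 6618/63137 55570/189411 52036/189411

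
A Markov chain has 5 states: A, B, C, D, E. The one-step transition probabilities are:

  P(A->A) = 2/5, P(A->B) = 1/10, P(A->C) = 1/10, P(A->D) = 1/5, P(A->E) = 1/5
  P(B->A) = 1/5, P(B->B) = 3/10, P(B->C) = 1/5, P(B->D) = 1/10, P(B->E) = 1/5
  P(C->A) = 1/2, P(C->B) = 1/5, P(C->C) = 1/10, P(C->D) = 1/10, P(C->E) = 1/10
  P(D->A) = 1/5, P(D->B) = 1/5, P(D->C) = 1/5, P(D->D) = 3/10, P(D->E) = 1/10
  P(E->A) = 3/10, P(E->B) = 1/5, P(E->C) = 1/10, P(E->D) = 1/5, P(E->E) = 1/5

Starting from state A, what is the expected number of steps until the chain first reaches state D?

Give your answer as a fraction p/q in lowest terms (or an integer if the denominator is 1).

Answer: 7910/1361

Derivation:
Let h_i = expected steps to first reach D from state i.
Boundary: h_D = 0.
First-step equations for the other states:
  h_A = 1 + 2/5*h_A + 1/10*h_B + 1/10*h_C + 1/5*h_D + 1/5*h_E
  h_B = 1 + 1/5*h_A + 3/10*h_B + 1/5*h_C + 1/10*h_D + 1/5*h_E
  h_C = 1 + 1/2*h_A + 1/5*h_B + 1/10*h_C + 1/10*h_D + 1/10*h_E
  h_E = 1 + 3/10*h_A + 1/5*h_B + 1/10*h_C + 1/5*h_D + 1/5*h_E

Substituting h_D = 0 and rearranging gives the linear system (I - Q) h = 1:
  [3/5, -1/10, -1/10, -1/5] . (h_A, h_B, h_C, h_E) = 1
  [-1/5, 7/10, -1/5, -1/5] . (h_A, h_B, h_C, h_E) = 1
  [-1/2, -1/5, 9/10, -1/10] . (h_A, h_B, h_C, h_E) = 1
  [-3/10, -1/5, -1/10, 4/5] . (h_A, h_B, h_C, h_E) = 1

Solving yields:
  h_A = 7910/1361
  h_B = 9010/1361
  h_C = 8800/1361
  h_E = 8020/1361

Starting state is A, so the expected hitting time is h_A = 7910/1361.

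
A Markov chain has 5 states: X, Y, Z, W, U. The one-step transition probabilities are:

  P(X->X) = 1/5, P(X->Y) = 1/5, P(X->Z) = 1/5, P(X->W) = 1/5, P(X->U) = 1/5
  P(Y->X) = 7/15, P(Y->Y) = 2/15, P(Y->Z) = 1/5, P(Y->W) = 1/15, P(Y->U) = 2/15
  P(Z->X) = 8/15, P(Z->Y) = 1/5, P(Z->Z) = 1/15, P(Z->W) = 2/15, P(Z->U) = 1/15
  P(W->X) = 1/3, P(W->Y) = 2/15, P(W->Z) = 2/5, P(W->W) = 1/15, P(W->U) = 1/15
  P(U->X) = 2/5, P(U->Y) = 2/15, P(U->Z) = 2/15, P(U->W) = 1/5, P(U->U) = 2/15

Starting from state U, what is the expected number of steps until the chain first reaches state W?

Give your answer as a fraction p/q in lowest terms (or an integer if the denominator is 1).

Answer: 21265/3553

Derivation:
Let h_i = expected steps to first reach W from state i.
Boundary: h_W = 0.
First-step equations for the other states:
  h_X = 1 + 1/5*h_X + 1/5*h_Y + 1/5*h_Z + 1/5*h_W + 1/5*h_U
  h_Y = 1 + 7/15*h_X + 2/15*h_Y + 1/5*h_Z + 1/15*h_W + 2/15*h_U
  h_Z = 1 + 8/15*h_X + 1/5*h_Y + 1/15*h_Z + 2/15*h_W + 1/15*h_U
  h_U = 1 + 2/5*h_X + 2/15*h_Y + 2/15*h_Z + 1/5*h_W + 2/15*h_U

Substituting h_W = 0 and rearranging gives the linear system (I - Q) h = 1:
  [4/5, -1/5, -1/5, -1/5] . (h_X, h_Y, h_Z, h_U) = 1
  [-7/15, 13/15, -1/5, -2/15] . (h_X, h_Y, h_Z, h_U) = 1
  [-8/15, -1/5, 14/15, -1/15] . (h_X, h_Y, h_Z, h_U) = 1
  [-2/5, -2/15, -2/15, 13/15] . (h_X, h_Y, h_Z, h_U) = 1

Solving yields:
  h_X = 21515/3553
  h_Y = 24220/3553
  h_Z = 22810/3553
  h_U = 21265/3553

Starting state is U, so the expected hitting time is h_U = 21265/3553.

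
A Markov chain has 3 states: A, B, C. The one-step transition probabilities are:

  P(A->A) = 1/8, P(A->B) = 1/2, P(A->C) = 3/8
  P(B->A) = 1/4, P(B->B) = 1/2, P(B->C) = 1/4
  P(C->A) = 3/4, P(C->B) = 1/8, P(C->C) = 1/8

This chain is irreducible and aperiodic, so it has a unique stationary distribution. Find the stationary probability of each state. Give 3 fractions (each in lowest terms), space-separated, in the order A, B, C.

The stationary distribution satisfies pi = pi * P, i.e.:
  pi_A = 1/8*pi_A + 1/4*pi_B + 3/4*pi_C
  pi_B = 1/2*pi_A + 1/2*pi_B + 1/8*pi_C
  pi_C = 3/8*pi_A + 1/4*pi_B + 1/8*pi_C
with normalization: pi_A + pi_B + pi_C = 1.

Using the first 2 balance equations plus normalization, the linear system A*pi = b is:
  [-7/8, 1/4, 3/4] . pi = 0
  [1/2, -1/2, 1/8] . pi = 0
  [1, 1, 1] . pi = 1

Solving yields:
  pi_A = 26/77
  pi_B = 31/77
  pi_C = 20/77

Verification (pi * P):
  26/77*1/8 + 31/77*1/4 + 20/77*3/4 = 26/77 = pi_A  (ok)
  26/77*1/2 + 31/77*1/2 + 20/77*1/8 = 31/77 = pi_B  (ok)
  26/77*3/8 + 31/77*1/4 + 20/77*1/8 = 20/77 = pi_C  (ok)

Answer: 26/77 31/77 20/77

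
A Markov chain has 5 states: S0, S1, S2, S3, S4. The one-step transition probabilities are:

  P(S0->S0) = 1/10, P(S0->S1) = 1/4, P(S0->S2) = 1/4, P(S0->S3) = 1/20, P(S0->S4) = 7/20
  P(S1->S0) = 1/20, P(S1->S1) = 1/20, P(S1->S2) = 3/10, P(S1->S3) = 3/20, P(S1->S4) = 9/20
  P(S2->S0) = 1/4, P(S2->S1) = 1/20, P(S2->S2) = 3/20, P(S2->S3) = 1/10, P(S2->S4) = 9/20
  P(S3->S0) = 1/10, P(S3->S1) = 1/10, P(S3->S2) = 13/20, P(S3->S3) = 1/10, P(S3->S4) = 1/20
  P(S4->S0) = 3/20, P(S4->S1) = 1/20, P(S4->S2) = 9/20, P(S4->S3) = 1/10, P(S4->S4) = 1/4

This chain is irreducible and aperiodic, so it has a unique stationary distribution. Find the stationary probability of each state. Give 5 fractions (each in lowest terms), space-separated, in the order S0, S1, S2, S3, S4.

Answer: 191/1186 1961/22534 14699/45068 1085/11267 14849/45068

Derivation:
The stationary distribution satisfies pi = pi * P, i.e.:
  pi_S0 = 1/10*pi_S0 + 1/20*pi_S1 + 1/4*pi_S2 + 1/10*pi_S3 + 3/20*pi_S4
  pi_S1 = 1/4*pi_S0 + 1/20*pi_S1 + 1/20*pi_S2 + 1/10*pi_S3 + 1/20*pi_S4
  pi_S2 = 1/4*pi_S0 + 3/10*pi_S1 + 3/20*pi_S2 + 13/20*pi_S3 + 9/20*pi_S4
  pi_S3 = 1/20*pi_S0 + 3/20*pi_S1 + 1/10*pi_S2 + 1/10*pi_S3 + 1/10*pi_S4
  pi_S4 = 7/20*pi_S0 + 9/20*pi_S1 + 9/20*pi_S2 + 1/20*pi_S3 + 1/4*pi_S4
with normalization: pi_S0 + pi_S1 + pi_S2 + pi_S3 + pi_S4 = 1.

Using the first 4 balance equations plus normalization, the linear system A*pi = b is:
  [-9/10, 1/20, 1/4, 1/10, 3/20] . pi = 0
  [1/4, -19/20, 1/20, 1/10, 1/20] . pi = 0
  [1/4, 3/10, -17/20, 13/20, 9/20] . pi = 0
  [1/20, 3/20, 1/10, -9/10, 1/10] . pi = 0
  [1, 1, 1, 1, 1] . pi = 1

Solving yields:
  pi_S0 = 191/1186
  pi_S1 = 1961/22534
  pi_S2 = 14699/45068
  pi_S3 = 1085/11267
  pi_S4 = 14849/45068

Verification (pi * P):
  191/1186*1/10 + 1961/22534*1/20 + 14699/45068*1/4 + 1085/11267*1/10 + 14849/45068*3/20 = 191/1186 = pi_S0  (ok)
  191/1186*1/4 + 1961/22534*1/20 + 14699/45068*1/20 + 1085/11267*1/10 + 14849/45068*1/20 = 1961/22534 = pi_S1  (ok)
  191/1186*1/4 + 1961/22534*3/10 + 14699/45068*3/20 + 1085/11267*13/20 + 14849/45068*9/20 = 14699/45068 = pi_S2  (ok)
  191/1186*1/20 + 1961/22534*3/20 + 14699/45068*1/10 + 1085/11267*1/10 + 14849/45068*1/10 = 1085/11267 = pi_S3  (ok)
  191/1186*7/20 + 1961/22534*9/20 + 14699/45068*9/20 + 1085/11267*1/20 + 14849/45068*1/4 = 14849/45068 = pi_S4  (ok)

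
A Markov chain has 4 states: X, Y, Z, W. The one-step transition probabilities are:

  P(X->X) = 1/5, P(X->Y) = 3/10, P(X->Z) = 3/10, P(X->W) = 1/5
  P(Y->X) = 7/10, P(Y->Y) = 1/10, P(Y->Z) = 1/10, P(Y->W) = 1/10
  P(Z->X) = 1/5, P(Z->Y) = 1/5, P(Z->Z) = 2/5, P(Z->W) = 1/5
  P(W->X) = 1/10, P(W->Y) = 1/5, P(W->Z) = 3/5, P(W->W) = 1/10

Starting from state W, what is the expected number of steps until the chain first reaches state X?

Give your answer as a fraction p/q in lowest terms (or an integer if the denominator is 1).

Let h_i = expected steps to first reach X from state i.
Boundary: h_X = 0.
First-step equations for the other states:
  h_Y = 1 + 7/10*h_X + 1/10*h_Y + 1/10*h_Z + 1/10*h_W
  h_Z = 1 + 1/5*h_X + 1/5*h_Y + 2/5*h_Z + 1/5*h_W
  h_W = 1 + 1/10*h_X + 1/5*h_Y + 3/5*h_Z + 1/10*h_W

Substituting h_X = 0 and rearranging gives the linear system (I - Q) h = 1:
  [9/10, -1/10, -1/10] . (h_Y, h_Z, h_W) = 1
  [-1/5, 3/5, -1/5] . (h_Y, h_Z, h_W) = 1
  [-1/5, -3/5, 9/10] . (h_Y, h_Z, h_W) = 1

Solving yields:
  h_Y = 325/166
  h_Z = 605/166
  h_W = 330/83

Starting state is W, so the expected hitting time is h_W = 330/83.

Answer: 330/83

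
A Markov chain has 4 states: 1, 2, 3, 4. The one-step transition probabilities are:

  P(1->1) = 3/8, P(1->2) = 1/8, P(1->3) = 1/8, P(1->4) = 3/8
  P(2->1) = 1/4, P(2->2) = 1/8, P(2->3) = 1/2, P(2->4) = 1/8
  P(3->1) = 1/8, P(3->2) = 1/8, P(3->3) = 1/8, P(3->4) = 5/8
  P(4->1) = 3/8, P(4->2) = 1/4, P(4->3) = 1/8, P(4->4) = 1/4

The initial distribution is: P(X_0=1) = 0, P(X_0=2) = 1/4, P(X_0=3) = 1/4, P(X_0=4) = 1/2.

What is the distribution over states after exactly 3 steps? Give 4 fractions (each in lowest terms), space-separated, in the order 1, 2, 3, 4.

Propagating the distribution step by step (d_{t+1} = d_t * P):
d_0 = (1=0, 2=1/4, 3=1/4, 4=1/2)
  d_1[1] = 0*3/8 + 1/4*1/4 + 1/4*1/8 + 1/2*3/8 = 9/32
  d_1[2] = 0*1/8 + 1/4*1/8 + 1/4*1/8 + 1/2*1/4 = 3/16
  d_1[3] = 0*1/8 + 1/4*1/2 + 1/4*1/8 + 1/2*1/8 = 7/32
  d_1[4] = 0*3/8 + 1/4*1/8 + 1/4*5/8 + 1/2*1/4 = 5/16
d_1 = (1=9/32, 2=3/16, 3=7/32, 4=5/16)
  d_2[1] = 9/32*3/8 + 3/16*1/4 + 7/32*1/8 + 5/16*3/8 = 19/64
  d_2[2] = 9/32*1/8 + 3/16*1/8 + 7/32*1/8 + 5/16*1/4 = 21/128
  d_2[3] = 9/32*1/8 + 3/16*1/2 + 7/32*1/8 + 5/16*1/8 = 25/128
  d_2[4] = 9/32*3/8 + 3/16*1/8 + 7/32*5/8 + 5/16*1/4 = 11/32
d_2 = (1=19/64, 2=21/128, 3=25/128, 4=11/32)
  d_3[1] = 19/64*3/8 + 21/128*1/4 + 25/128*1/8 + 11/32*3/8 = 313/1024
  d_3[2] = 19/64*1/8 + 21/128*1/8 + 25/128*1/8 + 11/32*1/4 = 43/256
  d_3[3] = 19/64*1/8 + 21/128*1/2 + 25/128*1/8 + 11/32*1/8 = 191/1024
  d_3[4] = 19/64*3/8 + 21/128*1/8 + 25/128*5/8 + 11/32*1/4 = 87/256
d_3 = (1=313/1024, 2=43/256, 3=191/1024, 4=87/256)

Answer: 313/1024 43/256 191/1024 87/256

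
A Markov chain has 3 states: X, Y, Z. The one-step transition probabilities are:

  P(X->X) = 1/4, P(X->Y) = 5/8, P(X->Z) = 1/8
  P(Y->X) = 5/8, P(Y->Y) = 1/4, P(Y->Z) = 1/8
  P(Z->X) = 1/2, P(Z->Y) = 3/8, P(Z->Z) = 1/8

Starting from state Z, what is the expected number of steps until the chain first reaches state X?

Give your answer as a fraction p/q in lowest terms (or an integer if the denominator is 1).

Let h_i = expected steps to first reach X from state i.
Boundary: h_X = 0.
First-step equations for the other states:
  h_Y = 1 + 5/8*h_X + 1/4*h_Y + 1/8*h_Z
  h_Z = 1 + 1/2*h_X + 3/8*h_Y + 1/8*h_Z

Substituting h_X = 0 and rearranging gives the linear system (I - Q) h = 1:
  [3/4, -1/8] . (h_Y, h_Z) = 1
  [-3/8, 7/8] . (h_Y, h_Z) = 1

Solving yields:
  h_Y = 64/39
  h_Z = 24/13

Starting state is Z, so the expected hitting time is h_Z = 24/13.

Answer: 24/13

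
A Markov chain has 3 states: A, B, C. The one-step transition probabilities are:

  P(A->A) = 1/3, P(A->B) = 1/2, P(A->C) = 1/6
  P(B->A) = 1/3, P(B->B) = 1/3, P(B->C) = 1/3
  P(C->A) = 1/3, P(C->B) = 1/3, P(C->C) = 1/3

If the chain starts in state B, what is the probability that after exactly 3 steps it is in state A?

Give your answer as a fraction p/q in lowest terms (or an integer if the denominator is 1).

Computing P^3 by repeated multiplication:
P^1 =
  A: [1/3, 1/2, 1/6]
  B: [1/3, 1/3, 1/3]
  C: [1/3, 1/3, 1/3]
P^2 =
  A: [1/3, 7/18, 5/18]
  B: [1/3, 7/18, 5/18]
  C: [1/3, 7/18, 5/18]
P^3 =
  A: [1/3, 7/18, 5/18]
  B: [1/3, 7/18, 5/18]
  C: [1/3, 7/18, 5/18]

(P^3)[B -> A] = 1/3

Answer: 1/3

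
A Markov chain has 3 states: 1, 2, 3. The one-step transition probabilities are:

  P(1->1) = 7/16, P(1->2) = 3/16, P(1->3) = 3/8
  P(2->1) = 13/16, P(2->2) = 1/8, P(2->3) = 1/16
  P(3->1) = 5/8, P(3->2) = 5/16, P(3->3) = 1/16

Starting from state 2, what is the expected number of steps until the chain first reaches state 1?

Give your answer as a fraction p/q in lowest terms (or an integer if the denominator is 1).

Answer: 256/205

Derivation:
Let h_i = expected steps to first reach 1 from state i.
Boundary: h_1 = 0.
First-step equations for the other states:
  h_2 = 1 + 13/16*h_1 + 1/8*h_2 + 1/16*h_3
  h_3 = 1 + 5/8*h_1 + 5/16*h_2 + 1/16*h_3

Substituting h_1 = 0 and rearranging gives the linear system (I - Q) h = 1:
  [7/8, -1/16] . (h_2, h_3) = 1
  [-5/16, 15/16] . (h_2, h_3) = 1

Solving yields:
  h_2 = 256/205
  h_3 = 304/205

Starting state is 2, so the expected hitting time is h_2 = 256/205.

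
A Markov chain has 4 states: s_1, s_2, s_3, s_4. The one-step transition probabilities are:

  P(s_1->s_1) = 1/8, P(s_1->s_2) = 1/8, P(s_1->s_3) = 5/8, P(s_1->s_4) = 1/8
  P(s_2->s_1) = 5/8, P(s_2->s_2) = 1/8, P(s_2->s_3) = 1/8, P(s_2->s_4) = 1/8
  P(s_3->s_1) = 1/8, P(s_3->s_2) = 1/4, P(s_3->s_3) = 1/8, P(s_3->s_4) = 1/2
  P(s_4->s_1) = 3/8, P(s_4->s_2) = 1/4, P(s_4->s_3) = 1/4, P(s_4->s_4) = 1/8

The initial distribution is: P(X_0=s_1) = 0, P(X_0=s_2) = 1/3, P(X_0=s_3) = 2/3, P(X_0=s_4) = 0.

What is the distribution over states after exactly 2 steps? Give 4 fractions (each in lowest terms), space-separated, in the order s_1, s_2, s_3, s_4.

Propagating the distribution step by step (d_{t+1} = d_t * P):
d_0 = (s_1=0, s_2=1/3, s_3=2/3, s_4=0)
  d_1[s_1] = 0*1/8 + 1/3*5/8 + 2/3*1/8 + 0*3/8 = 7/24
  d_1[s_2] = 0*1/8 + 1/3*1/8 + 2/3*1/4 + 0*1/4 = 5/24
  d_1[s_3] = 0*5/8 + 1/3*1/8 + 2/3*1/8 + 0*1/4 = 1/8
  d_1[s_4] = 0*1/8 + 1/3*1/8 + 2/3*1/2 + 0*1/8 = 3/8
d_1 = (s_1=7/24, s_2=5/24, s_3=1/8, s_4=3/8)
  d_2[s_1] = 7/24*1/8 + 5/24*5/8 + 1/8*1/8 + 3/8*3/8 = 31/96
  d_2[s_2] = 7/24*1/8 + 5/24*1/8 + 1/8*1/4 + 3/8*1/4 = 3/16
  d_2[s_3] = 7/24*5/8 + 5/24*1/8 + 1/8*1/8 + 3/8*1/4 = 61/192
  d_2[s_4] = 7/24*1/8 + 5/24*1/8 + 1/8*1/2 + 3/8*1/8 = 11/64
d_2 = (s_1=31/96, s_2=3/16, s_3=61/192, s_4=11/64)

Answer: 31/96 3/16 61/192 11/64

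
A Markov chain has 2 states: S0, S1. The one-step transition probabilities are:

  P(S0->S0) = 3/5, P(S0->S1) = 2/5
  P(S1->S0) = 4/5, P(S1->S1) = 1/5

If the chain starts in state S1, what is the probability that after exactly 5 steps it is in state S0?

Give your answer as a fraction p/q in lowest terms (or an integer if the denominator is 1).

Answer: 2084/3125

Derivation:
Computing P^5 by repeated multiplication:
P^1 =
  S0: [3/5, 2/5]
  S1: [4/5, 1/5]
P^2 =
  S0: [17/25, 8/25]
  S1: [16/25, 9/25]
P^3 =
  S0: [83/125, 42/125]
  S1: [84/125, 41/125]
P^4 =
  S0: [417/625, 208/625]
  S1: [416/625, 209/625]
P^5 =
  S0: [2083/3125, 1042/3125]
  S1: [2084/3125, 1041/3125]

(P^5)[S1 -> S0] = 2084/3125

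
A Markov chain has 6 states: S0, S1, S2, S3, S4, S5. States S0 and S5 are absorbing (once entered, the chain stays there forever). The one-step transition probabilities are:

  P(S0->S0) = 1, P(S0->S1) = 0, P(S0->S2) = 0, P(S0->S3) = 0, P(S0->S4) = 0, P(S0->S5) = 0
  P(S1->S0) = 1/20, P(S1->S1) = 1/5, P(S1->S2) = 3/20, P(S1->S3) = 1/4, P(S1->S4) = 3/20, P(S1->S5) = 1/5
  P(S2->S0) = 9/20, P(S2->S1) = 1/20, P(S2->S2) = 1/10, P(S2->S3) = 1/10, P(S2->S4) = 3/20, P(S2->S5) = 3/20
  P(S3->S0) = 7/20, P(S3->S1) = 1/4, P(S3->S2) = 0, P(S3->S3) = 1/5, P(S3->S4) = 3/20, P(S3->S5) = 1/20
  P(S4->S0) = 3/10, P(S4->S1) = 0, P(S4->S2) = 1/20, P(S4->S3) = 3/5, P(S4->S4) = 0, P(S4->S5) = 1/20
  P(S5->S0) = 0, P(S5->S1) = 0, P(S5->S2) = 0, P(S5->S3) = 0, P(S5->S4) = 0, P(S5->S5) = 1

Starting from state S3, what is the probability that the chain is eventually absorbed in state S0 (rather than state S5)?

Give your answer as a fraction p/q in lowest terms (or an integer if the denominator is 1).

Let a_i = P(absorbed in S0 | start in state i).
Boundary conditions: a_S0 = 1, a_S5 = 0.
For each transient state i, a_i = sum_j P(i->j) * a_j:
  a_S1 = 1/20*a_S0 + 1/5*a_S1 + 3/20*a_S2 + 1/4*a_S3 + 3/20*a_S4 + 1/5*a_S5
  a_S2 = 9/20*a_S0 + 1/20*a_S1 + 1/10*a_S2 + 1/10*a_S3 + 3/20*a_S4 + 3/20*a_S5
  a_S3 = 7/20*a_S0 + 1/4*a_S1 + 0*a_S2 + 1/5*a_S3 + 3/20*a_S4 + 1/20*a_S5
  a_S4 = 3/10*a_S0 + 0*a_S1 + 1/20*a_S2 + 3/5*a_S3 + 0*a_S4 + 1/20*a_S5

Substituting a_S0 = 1 and a_S5 = 0, rearrange to (I - Q) a = r where r[i] = P(i -> S0):
  [4/5, -3/20, -1/4, -3/20] . (a_S1, a_S2, a_S3, a_S4) = 1/20
  [-1/20, 9/10, -1/10, -3/20] . (a_S1, a_S2, a_S3, a_S4) = 9/20
  [-1/4, 0, 4/5, -3/20] . (a_S1, a_S2, a_S3, a_S4) = 7/20
  [0, -1/20, -3/5, 1] . (a_S1, a_S2, a_S3, a_S4) = 3/10

Solving yields:
  a_S1 = 6623/11113
  a_S2 = 8366/11113
  a_S3 = 8603/11113
  a_S4 = 8914/11113

Starting state is S3, so the absorption probability is a_S3 = 8603/11113.

Answer: 8603/11113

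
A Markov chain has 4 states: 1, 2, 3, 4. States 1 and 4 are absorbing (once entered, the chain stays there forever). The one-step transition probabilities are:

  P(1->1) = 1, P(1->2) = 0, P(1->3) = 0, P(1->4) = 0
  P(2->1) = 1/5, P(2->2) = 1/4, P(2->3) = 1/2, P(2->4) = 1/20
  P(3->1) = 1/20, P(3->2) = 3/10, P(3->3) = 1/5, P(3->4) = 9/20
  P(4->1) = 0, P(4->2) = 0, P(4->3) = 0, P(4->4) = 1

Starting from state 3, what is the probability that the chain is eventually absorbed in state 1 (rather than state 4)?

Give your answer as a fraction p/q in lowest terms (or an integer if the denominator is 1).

Let a_i = P(absorbed in 1 | start in state i).
Boundary conditions: a_1 = 1, a_4 = 0.
For each transient state i, a_i = sum_j P(i->j) * a_j:
  a_2 = 1/5*a_1 + 1/4*a_2 + 1/2*a_3 + 1/20*a_4
  a_3 = 1/20*a_1 + 3/10*a_2 + 1/5*a_3 + 9/20*a_4

Substituting a_1 = 1 and a_4 = 0, rearrange to (I - Q) a = r where r[i] = P(i -> 1):
  [3/4, -1/2] . (a_2, a_3) = 1/5
  [-3/10, 4/5] . (a_2, a_3) = 1/20

Solving yields:
  a_2 = 37/90
  a_3 = 13/60

Starting state is 3, so the absorption probability is a_3 = 13/60.

Answer: 13/60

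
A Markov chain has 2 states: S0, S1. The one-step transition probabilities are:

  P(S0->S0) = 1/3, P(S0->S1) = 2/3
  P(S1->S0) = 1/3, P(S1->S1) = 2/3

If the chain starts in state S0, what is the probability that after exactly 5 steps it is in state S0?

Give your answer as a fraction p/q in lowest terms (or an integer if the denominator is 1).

Computing P^5 by repeated multiplication:
P^1 =
  S0: [1/3, 2/3]
  S1: [1/3, 2/3]
P^2 =
  S0: [1/3, 2/3]
  S1: [1/3, 2/3]
P^3 =
  S0: [1/3, 2/3]
  S1: [1/3, 2/3]
P^4 =
  S0: [1/3, 2/3]
  S1: [1/3, 2/3]
P^5 =
  S0: [1/3, 2/3]
  S1: [1/3, 2/3]

(P^5)[S0 -> S0] = 1/3

Answer: 1/3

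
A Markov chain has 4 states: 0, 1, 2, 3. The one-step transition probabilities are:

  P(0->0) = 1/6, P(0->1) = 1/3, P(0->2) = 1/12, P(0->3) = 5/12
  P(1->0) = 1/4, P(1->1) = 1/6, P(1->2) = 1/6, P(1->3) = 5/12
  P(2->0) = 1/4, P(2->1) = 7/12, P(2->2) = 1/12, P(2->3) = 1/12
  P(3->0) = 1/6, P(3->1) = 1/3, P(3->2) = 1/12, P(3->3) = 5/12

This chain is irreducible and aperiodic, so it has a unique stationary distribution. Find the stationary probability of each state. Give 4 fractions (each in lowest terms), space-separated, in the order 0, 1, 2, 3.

The stationary distribution satisfies pi = pi * P, i.e.:
  pi_0 = 1/6*pi_0 + 1/4*pi_1 + 1/4*pi_2 + 1/6*pi_3
  pi_1 = 1/3*pi_0 + 1/6*pi_1 + 7/12*pi_2 + 1/3*pi_3
  pi_2 = 1/12*pi_0 + 1/6*pi_1 + 1/12*pi_2 + 1/12*pi_3
  pi_3 = 5/12*pi_0 + 5/12*pi_1 + 1/12*pi_2 + 5/12*pi_3
with normalization: pi_0 + pi_1 + pi_2 + pi_3 = 1.

Using the first 3 balance equations plus normalization, the linear system A*pi = b is:
  [-5/6, 1/4, 1/4, 1/6] . pi = 0
  [1/3, -5/6, 7/12, 1/3] . pi = 0
  [1/12, 1/6, -11/12, 1/12] . pi = 0
  [1, 1, 1, 1] . pi = 1

Solving yields:
  pi_0 = 133/660
  pi_1 = 17/55
  pi_2 = 6/55
  pi_3 = 251/660

Verification (pi * P):
  133/660*1/6 + 17/55*1/4 + 6/55*1/4 + 251/660*1/6 = 133/660 = pi_0  (ok)
  133/660*1/3 + 17/55*1/6 + 6/55*7/12 + 251/660*1/3 = 17/55 = pi_1  (ok)
  133/660*1/12 + 17/55*1/6 + 6/55*1/12 + 251/660*1/12 = 6/55 = pi_2  (ok)
  133/660*5/12 + 17/55*5/12 + 6/55*1/12 + 251/660*5/12 = 251/660 = pi_3  (ok)

Answer: 133/660 17/55 6/55 251/660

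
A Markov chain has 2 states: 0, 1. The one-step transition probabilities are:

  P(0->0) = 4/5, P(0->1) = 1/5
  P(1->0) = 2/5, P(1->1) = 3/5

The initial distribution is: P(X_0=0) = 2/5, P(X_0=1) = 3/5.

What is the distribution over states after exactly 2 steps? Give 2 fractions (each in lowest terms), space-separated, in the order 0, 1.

Answer: 78/125 47/125

Derivation:
Propagating the distribution step by step (d_{t+1} = d_t * P):
d_0 = (0=2/5, 1=3/5)
  d_1[0] = 2/5*4/5 + 3/5*2/5 = 14/25
  d_1[1] = 2/5*1/5 + 3/5*3/5 = 11/25
d_1 = (0=14/25, 1=11/25)
  d_2[0] = 14/25*4/5 + 11/25*2/5 = 78/125
  d_2[1] = 14/25*1/5 + 11/25*3/5 = 47/125
d_2 = (0=78/125, 1=47/125)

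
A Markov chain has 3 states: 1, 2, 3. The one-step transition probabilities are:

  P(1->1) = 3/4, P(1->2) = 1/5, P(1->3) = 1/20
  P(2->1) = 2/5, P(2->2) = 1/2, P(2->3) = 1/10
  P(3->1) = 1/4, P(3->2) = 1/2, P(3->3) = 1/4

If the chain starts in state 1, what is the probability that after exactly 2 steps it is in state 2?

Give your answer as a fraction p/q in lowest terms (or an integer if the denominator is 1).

Answer: 11/40

Derivation:
Computing P^2 by repeated multiplication:
P^1 =
  1: [3/4, 1/5, 1/20]
  2: [2/5, 1/2, 1/10]
  3: [1/4, 1/2, 1/4]
P^2 =
  1: [131/200, 11/40, 7/100]
  2: [21/40, 19/50, 19/200]
  3: [9/20, 17/40, 1/8]

(P^2)[1 -> 2] = 11/40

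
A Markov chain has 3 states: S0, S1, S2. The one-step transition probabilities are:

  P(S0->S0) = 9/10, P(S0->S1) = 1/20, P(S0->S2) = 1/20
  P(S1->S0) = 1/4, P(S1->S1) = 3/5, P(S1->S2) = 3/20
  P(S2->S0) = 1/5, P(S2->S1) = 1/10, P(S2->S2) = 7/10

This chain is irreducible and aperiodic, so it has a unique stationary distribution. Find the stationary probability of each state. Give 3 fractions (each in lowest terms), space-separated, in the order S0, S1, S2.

The stationary distribution satisfies pi = pi * P, i.e.:
  pi_S0 = 9/10*pi_S0 + 1/4*pi_S1 + 1/5*pi_S2
  pi_S1 = 1/20*pi_S0 + 3/5*pi_S1 + 1/10*pi_S2
  pi_S2 = 1/20*pi_S0 + 3/20*pi_S1 + 7/10*pi_S2
with normalization: pi_S0 + pi_S1 + pi_S2 = 1.

Using the first 2 balance equations plus normalization, the linear system A*pi = b is:
  [-1/10, 1/4, 1/5] . pi = 0
  [1/20, -2/5, 1/10] . pi = 0
  [1, 1, 1] . pi = 1

Solving yields:
  pi_S0 = 42/61
  pi_S1 = 8/61
  pi_S2 = 11/61

Verification (pi * P):
  42/61*9/10 + 8/61*1/4 + 11/61*1/5 = 42/61 = pi_S0  (ok)
  42/61*1/20 + 8/61*3/5 + 11/61*1/10 = 8/61 = pi_S1  (ok)
  42/61*1/20 + 8/61*3/20 + 11/61*7/10 = 11/61 = pi_S2  (ok)

Answer: 42/61 8/61 11/61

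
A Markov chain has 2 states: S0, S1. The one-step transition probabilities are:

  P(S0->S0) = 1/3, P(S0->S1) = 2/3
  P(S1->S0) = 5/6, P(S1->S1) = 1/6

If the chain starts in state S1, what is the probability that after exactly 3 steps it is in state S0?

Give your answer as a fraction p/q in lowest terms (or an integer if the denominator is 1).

Answer: 5/8

Derivation:
Computing P^3 by repeated multiplication:
P^1 =
  S0: [1/3, 2/3]
  S1: [5/6, 1/6]
P^2 =
  S0: [2/3, 1/3]
  S1: [5/12, 7/12]
P^3 =
  S0: [1/2, 1/2]
  S1: [5/8, 3/8]

(P^3)[S1 -> S0] = 5/8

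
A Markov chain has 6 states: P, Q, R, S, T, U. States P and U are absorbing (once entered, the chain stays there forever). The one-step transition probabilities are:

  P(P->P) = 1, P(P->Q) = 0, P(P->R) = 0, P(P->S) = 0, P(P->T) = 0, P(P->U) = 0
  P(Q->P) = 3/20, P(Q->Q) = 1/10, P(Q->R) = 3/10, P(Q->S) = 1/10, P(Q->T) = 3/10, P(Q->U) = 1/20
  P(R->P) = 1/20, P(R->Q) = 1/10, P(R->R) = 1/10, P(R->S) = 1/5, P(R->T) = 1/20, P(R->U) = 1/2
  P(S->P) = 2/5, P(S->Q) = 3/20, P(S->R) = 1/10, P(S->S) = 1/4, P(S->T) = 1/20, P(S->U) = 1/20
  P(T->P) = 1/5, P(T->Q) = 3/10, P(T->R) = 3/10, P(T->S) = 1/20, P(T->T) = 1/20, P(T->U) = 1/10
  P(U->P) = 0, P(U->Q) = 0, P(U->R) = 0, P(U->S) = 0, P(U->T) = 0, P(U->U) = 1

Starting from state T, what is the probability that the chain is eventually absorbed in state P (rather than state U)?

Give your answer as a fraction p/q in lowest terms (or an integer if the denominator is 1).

Answer: 17132/33995

Derivation:
Let a_i = P(absorbed in P | start in state i).
Boundary conditions: a_P = 1, a_U = 0.
For each transient state i, a_i = sum_j P(i->j) * a_j:
  a_Q = 3/20*a_P + 1/10*a_Q + 3/10*a_R + 1/10*a_S + 3/10*a_T + 1/20*a_U
  a_R = 1/20*a_P + 1/10*a_Q + 1/10*a_R + 1/5*a_S + 1/20*a_T + 1/2*a_U
  a_S = 2/5*a_P + 3/20*a_Q + 1/10*a_R + 1/4*a_S + 1/20*a_T + 1/20*a_U
  a_T = 1/5*a_P + 3/10*a_Q + 3/10*a_R + 1/20*a_S + 1/20*a_T + 1/10*a_U

Substituting a_P = 1 and a_U = 0, rearrange to (I - Q) a = r where r[i] = P(i -> P):
  [9/10, -3/10, -1/10, -3/10] . (a_Q, a_R, a_S, a_T) = 3/20
  [-1/10, 9/10, -1/5, -1/20] . (a_Q, a_R, a_S, a_T) = 1/20
  [-3/20, -1/10, 3/4, -1/20] . (a_Q, a_R, a_S, a_T) = 2/5
  [-3/10, -3/10, -1/20, 19/20] . (a_Q, a_R, a_S, a_T) = 1/5

Solving yields:
  a_Q = 17434/33995
  a_R = 20271/67990
  a_S = 24111/33995
  a_T = 17132/33995

Starting state is T, so the absorption probability is a_T = 17132/33995.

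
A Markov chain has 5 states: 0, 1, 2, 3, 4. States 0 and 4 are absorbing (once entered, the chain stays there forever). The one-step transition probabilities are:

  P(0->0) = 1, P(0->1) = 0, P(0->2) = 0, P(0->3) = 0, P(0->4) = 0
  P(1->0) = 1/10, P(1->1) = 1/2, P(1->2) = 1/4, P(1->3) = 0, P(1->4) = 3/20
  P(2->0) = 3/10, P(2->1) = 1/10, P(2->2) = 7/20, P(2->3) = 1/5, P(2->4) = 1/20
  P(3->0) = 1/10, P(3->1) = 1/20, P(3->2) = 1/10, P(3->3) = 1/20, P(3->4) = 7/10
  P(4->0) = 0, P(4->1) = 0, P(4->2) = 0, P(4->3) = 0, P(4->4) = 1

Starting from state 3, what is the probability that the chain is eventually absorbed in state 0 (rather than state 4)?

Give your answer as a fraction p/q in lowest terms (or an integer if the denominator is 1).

Let a_i = P(absorbed in 0 | start in state i).
Boundary conditions: a_0 = 1, a_4 = 0.
For each transient state i, a_i = sum_j P(i->j) * a_j:
  a_1 = 1/10*a_0 + 1/2*a_1 + 1/4*a_2 + 0*a_3 + 3/20*a_4
  a_2 = 3/10*a_0 + 1/10*a_1 + 7/20*a_2 + 1/5*a_3 + 1/20*a_4
  a_3 = 1/10*a_0 + 1/20*a_1 + 1/10*a_2 + 1/20*a_3 + 7/10*a_4

Substituting a_0 = 1 and a_4 = 0, rearrange to (I - Q) a = r where r[i] = P(i -> 0):
  [1/2, -1/4, 0] . (a_1, a_2, a_3) = 1/10
  [-1/10, 13/20, -1/5] . (a_1, a_2, a_3) = 3/10
  [-1/20, -1/10, 19/20] . (a_1, a_2, a_3) = 1/10

Solving yields:
  a_1 = 272/545
  a_2 = 326/545
  a_3 = 106/545

Starting state is 3, so the absorption probability is a_3 = 106/545.

Answer: 106/545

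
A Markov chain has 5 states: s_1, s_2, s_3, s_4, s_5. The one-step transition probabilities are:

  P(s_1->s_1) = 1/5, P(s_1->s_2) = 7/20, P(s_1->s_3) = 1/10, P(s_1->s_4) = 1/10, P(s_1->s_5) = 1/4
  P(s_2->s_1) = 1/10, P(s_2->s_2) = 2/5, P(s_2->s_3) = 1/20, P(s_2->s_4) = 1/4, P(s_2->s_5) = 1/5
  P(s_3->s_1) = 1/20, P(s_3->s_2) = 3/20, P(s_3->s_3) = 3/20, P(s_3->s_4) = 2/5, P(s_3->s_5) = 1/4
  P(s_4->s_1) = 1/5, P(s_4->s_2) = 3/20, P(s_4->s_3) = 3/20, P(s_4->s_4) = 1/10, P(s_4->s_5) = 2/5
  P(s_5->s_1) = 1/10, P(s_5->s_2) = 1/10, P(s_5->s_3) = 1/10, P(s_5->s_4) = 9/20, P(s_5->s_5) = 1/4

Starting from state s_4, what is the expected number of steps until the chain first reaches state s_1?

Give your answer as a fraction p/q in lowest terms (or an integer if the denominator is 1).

Answer: 135620/18219

Derivation:
Let h_i = expected steps to first reach s_1 from state i.
Boundary: h_s_1 = 0.
First-step equations for the other states:
  h_s_2 = 1 + 1/10*h_s_1 + 2/5*h_s_2 + 1/20*h_s_3 + 1/4*h_s_4 + 1/5*h_s_5
  h_s_3 = 1 + 1/20*h_s_1 + 3/20*h_s_2 + 3/20*h_s_3 + 2/5*h_s_4 + 1/4*h_s_5
  h_s_4 = 1 + 1/5*h_s_1 + 3/20*h_s_2 + 3/20*h_s_3 + 1/10*h_s_4 + 2/5*h_s_5
  h_s_5 = 1 + 1/10*h_s_1 + 1/10*h_s_2 + 1/10*h_s_3 + 9/20*h_s_4 + 1/4*h_s_5

Substituting h_s_1 = 0 and rearranging gives the linear system (I - Q) h = 1:
  [3/5, -1/20, -1/4, -1/5] . (h_s_2, h_s_3, h_s_4, h_s_5) = 1
  [-3/20, 17/20, -2/5, -1/4] . (h_s_2, h_s_3, h_s_4, h_s_5) = 1
  [-3/20, -3/20, 9/10, -2/5] . (h_s_2, h_s_3, h_s_4, h_s_5) = 1
  [-1/10, -1/10, -9/20, 3/4] . (h_s_2, h_s_3, h_s_4, h_s_5) = 1

Solving yields:
  h_s_2 = 148420/18219
  h_s_3 = 154400/18219
  h_s_4 = 135620/18219
  h_s_5 = 48680/6073

Starting state is s_4, so the expected hitting time is h_s_4 = 135620/18219.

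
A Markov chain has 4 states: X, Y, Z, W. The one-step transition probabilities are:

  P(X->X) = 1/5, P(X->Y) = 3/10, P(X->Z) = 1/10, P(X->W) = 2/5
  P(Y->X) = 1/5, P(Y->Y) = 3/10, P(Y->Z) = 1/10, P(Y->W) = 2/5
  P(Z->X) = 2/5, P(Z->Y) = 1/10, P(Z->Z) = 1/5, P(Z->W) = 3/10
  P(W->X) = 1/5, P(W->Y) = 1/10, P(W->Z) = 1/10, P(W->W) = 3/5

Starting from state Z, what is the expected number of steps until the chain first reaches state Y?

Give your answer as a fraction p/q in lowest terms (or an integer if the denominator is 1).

Answer: 86/13

Derivation:
Let h_i = expected steps to first reach Y from state i.
Boundary: h_Y = 0.
First-step equations for the other states:
  h_X = 1 + 1/5*h_X + 3/10*h_Y + 1/10*h_Z + 2/5*h_W
  h_Z = 1 + 2/5*h_X + 1/10*h_Y + 1/5*h_Z + 3/10*h_W
  h_W = 1 + 1/5*h_X + 1/10*h_Y + 1/10*h_Z + 3/5*h_W

Substituting h_Y = 0 and rearranging gives the linear system (I - Q) h = 1:
  [4/5, -1/10, -2/5] . (h_X, h_Z, h_W) = 1
  [-2/5, 4/5, -3/10] . (h_X, h_Z, h_W) = 1
  [-1/5, -1/10, 2/5] . (h_X, h_Z, h_W) = 1

Solving yields:
  h_X = 72/13
  h_Z = 86/13
  h_W = 90/13

Starting state is Z, so the expected hitting time is h_Z = 86/13.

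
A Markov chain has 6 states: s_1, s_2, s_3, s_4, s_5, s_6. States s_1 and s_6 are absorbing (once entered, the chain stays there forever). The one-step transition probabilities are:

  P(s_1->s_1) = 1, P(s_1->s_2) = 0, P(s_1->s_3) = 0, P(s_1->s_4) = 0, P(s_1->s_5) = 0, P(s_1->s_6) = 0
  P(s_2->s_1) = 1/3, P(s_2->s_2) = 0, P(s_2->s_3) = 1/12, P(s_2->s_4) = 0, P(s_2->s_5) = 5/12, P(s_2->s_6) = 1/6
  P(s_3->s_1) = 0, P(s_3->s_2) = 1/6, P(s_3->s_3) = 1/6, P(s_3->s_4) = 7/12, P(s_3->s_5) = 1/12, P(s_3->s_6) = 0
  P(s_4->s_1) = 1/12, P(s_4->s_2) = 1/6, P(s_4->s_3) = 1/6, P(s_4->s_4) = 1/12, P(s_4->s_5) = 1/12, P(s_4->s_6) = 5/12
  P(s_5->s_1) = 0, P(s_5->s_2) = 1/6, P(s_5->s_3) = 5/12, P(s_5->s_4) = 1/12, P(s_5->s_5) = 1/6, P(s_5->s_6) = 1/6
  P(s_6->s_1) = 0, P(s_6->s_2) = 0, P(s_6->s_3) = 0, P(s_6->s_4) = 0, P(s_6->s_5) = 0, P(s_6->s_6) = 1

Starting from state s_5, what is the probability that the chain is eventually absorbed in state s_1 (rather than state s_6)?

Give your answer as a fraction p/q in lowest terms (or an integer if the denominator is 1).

Let a_i = P(absorbed in s_1 | start in state i).
Boundary conditions: a_s_1 = 1, a_s_6 = 0.
For each transient state i, a_i = sum_j P(i->j) * a_j:
  a_s_2 = 1/3*a_s_1 + 0*a_s_2 + 1/12*a_s_3 + 0*a_s_4 + 5/12*a_s_5 + 1/6*a_s_6
  a_s_3 = 0*a_s_1 + 1/6*a_s_2 + 1/6*a_s_3 + 7/12*a_s_4 + 1/12*a_s_5 + 0*a_s_6
  a_s_4 = 1/12*a_s_1 + 1/6*a_s_2 + 1/6*a_s_3 + 1/12*a_s_4 + 1/12*a_s_5 + 5/12*a_s_6
  a_s_5 = 0*a_s_1 + 1/6*a_s_2 + 5/12*a_s_3 + 1/12*a_s_4 + 1/6*a_s_5 + 1/6*a_s_6

Substituting a_s_1 = 1 and a_s_6 = 0, rearrange to (I - Q) a = r where r[i] = P(i -> s_1):
  [1, -1/12, 0, -5/12] . (a_s_2, a_s_3, a_s_4, a_s_5) = 1/3
  [-1/6, 5/6, -7/12, -1/12] . (a_s_2, a_s_3, a_s_4, a_s_5) = 0
  [-1/6, -1/6, 11/12, -1/12] . (a_s_2, a_s_3, a_s_4, a_s_5) = 1/12
  [-1/6, -5/12, -1/12, 5/6] . (a_s_2, a_s_3, a_s_4, a_s_5) = 0

Solving yields:
  a_s_2 = 233/495
  a_s_3 = 3/10
  a_s_4 = 23/90
  a_s_5 = 89/330

Starting state is s_5, so the absorption probability is a_s_5 = 89/330.

Answer: 89/330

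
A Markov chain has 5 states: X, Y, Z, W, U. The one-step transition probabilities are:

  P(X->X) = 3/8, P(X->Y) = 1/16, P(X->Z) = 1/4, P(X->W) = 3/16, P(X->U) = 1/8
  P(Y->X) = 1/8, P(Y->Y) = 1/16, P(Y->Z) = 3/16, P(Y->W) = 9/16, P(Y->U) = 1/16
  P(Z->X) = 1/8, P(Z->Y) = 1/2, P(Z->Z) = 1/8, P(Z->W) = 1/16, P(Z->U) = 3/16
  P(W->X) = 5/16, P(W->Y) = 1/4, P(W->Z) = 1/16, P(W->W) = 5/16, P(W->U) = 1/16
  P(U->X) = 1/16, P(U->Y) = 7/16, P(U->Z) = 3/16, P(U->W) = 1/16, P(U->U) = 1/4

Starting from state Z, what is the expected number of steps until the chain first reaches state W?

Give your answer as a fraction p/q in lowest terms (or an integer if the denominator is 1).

Answer: 21904/5015

Derivation:
Let h_i = expected steps to first reach W from state i.
Boundary: h_W = 0.
First-step equations for the other states:
  h_X = 1 + 3/8*h_X + 1/16*h_Y + 1/4*h_Z + 3/16*h_W + 1/8*h_U
  h_Y = 1 + 1/8*h_X + 1/16*h_Y + 3/16*h_Z + 9/16*h_W + 1/16*h_U
  h_Z = 1 + 1/8*h_X + 1/2*h_Y + 1/8*h_Z + 1/16*h_W + 3/16*h_U
  h_U = 1 + 1/16*h_X + 7/16*h_Y + 3/16*h_Z + 1/16*h_W + 1/4*h_U

Substituting h_W = 0 and rearranging gives the linear system (I - Q) h = 1:
  [5/8, -1/16, -1/4, -1/8] . (h_X, h_Y, h_Z, h_U) = 1
  [-1/8, 15/16, -3/16, -1/16] . (h_X, h_Y, h_Z, h_U) = 1
  [-1/8, -1/2, 7/8, -3/16] . (h_X, h_Y, h_Z, h_U) = 1
  [-1/16, -7/16, -3/16, 3/4] . (h_X, h_Y, h_Z, h_U) = 1

Solving yields:
  h_X = 68048/15045
  h_Y = 42736/15045
  h_Z = 21904/5015
  h_U = 67088/15045

Starting state is Z, so the expected hitting time is h_Z = 21904/5015.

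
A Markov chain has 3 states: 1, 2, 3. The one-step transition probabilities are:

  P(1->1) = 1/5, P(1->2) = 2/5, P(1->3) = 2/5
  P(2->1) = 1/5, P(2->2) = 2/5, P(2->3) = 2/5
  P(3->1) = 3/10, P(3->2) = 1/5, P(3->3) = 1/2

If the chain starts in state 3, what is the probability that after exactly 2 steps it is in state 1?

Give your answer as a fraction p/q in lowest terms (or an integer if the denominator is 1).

Answer: 1/4

Derivation:
Computing P^2 by repeated multiplication:
P^1 =
  1: [1/5, 2/5, 2/5]
  2: [1/5, 2/5, 2/5]
  3: [3/10, 1/5, 1/2]
P^2 =
  1: [6/25, 8/25, 11/25]
  2: [6/25, 8/25, 11/25]
  3: [1/4, 3/10, 9/20]

(P^2)[3 -> 1] = 1/4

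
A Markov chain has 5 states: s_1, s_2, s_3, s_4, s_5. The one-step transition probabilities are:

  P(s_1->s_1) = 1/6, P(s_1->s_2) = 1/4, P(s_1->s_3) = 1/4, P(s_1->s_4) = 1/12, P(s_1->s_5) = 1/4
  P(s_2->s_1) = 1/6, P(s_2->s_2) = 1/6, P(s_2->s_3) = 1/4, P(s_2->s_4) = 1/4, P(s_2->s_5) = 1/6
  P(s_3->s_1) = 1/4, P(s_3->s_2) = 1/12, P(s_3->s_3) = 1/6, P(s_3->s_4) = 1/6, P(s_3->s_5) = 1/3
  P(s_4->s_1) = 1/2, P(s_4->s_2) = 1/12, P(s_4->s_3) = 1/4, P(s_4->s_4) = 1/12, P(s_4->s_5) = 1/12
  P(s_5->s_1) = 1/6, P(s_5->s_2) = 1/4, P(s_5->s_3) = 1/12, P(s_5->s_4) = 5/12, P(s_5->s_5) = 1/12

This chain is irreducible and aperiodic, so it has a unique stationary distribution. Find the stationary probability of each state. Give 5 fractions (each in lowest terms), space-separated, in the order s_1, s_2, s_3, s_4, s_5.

Answer: 3797/15352 1307/7676 387/1919 2941/15352 363/1919

Derivation:
The stationary distribution satisfies pi = pi * P, i.e.:
  pi_s_1 = 1/6*pi_s_1 + 1/6*pi_s_2 + 1/4*pi_s_3 + 1/2*pi_s_4 + 1/6*pi_s_5
  pi_s_2 = 1/4*pi_s_1 + 1/6*pi_s_2 + 1/12*pi_s_3 + 1/12*pi_s_4 + 1/4*pi_s_5
  pi_s_3 = 1/4*pi_s_1 + 1/4*pi_s_2 + 1/6*pi_s_3 + 1/4*pi_s_4 + 1/12*pi_s_5
  pi_s_4 = 1/12*pi_s_1 + 1/4*pi_s_2 + 1/6*pi_s_3 + 1/12*pi_s_4 + 5/12*pi_s_5
  pi_s_5 = 1/4*pi_s_1 + 1/6*pi_s_2 + 1/3*pi_s_3 + 1/12*pi_s_4 + 1/12*pi_s_5
with normalization: pi_s_1 + pi_s_2 + pi_s_3 + pi_s_4 + pi_s_5 = 1.

Using the first 4 balance equations plus normalization, the linear system A*pi = b is:
  [-5/6, 1/6, 1/4, 1/2, 1/6] . pi = 0
  [1/4, -5/6, 1/12, 1/12, 1/4] . pi = 0
  [1/4, 1/4, -5/6, 1/4, 1/12] . pi = 0
  [1/12, 1/4, 1/6, -11/12, 5/12] . pi = 0
  [1, 1, 1, 1, 1] . pi = 1

Solving yields:
  pi_s_1 = 3797/15352
  pi_s_2 = 1307/7676
  pi_s_3 = 387/1919
  pi_s_4 = 2941/15352
  pi_s_5 = 363/1919

Verification (pi * P):
  3797/15352*1/6 + 1307/7676*1/6 + 387/1919*1/4 + 2941/15352*1/2 + 363/1919*1/6 = 3797/15352 = pi_s_1  (ok)
  3797/15352*1/4 + 1307/7676*1/6 + 387/1919*1/12 + 2941/15352*1/12 + 363/1919*1/4 = 1307/7676 = pi_s_2  (ok)
  3797/15352*1/4 + 1307/7676*1/4 + 387/1919*1/6 + 2941/15352*1/4 + 363/1919*1/12 = 387/1919 = pi_s_3  (ok)
  3797/15352*1/12 + 1307/7676*1/4 + 387/1919*1/6 + 2941/15352*1/12 + 363/1919*5/12 = 2941/15352 = pi_s_4  (ok)
  3797/15352*1/4 + 1307/7676*1/6 + 387/1919*1/3 + 2941/15352*1/12 + 363/1919*1/12 = 363/1919 = pi_s_5  (ok)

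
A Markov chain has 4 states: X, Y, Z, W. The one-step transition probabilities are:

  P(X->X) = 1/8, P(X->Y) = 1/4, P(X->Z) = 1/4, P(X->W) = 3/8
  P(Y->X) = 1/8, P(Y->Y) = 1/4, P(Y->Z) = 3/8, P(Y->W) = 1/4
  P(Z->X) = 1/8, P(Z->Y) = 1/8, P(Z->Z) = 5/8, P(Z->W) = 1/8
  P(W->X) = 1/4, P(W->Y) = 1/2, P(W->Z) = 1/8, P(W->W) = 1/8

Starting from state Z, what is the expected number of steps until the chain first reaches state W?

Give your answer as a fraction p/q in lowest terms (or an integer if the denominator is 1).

Let h_i = expected steps to first reach W from state i.
Boundary: h_W = 0.
First-step equations for the other states:
  h_X = 1 + 1/8*h_X + 1/4*h_Y + 1/4*h_Z + 3/8*h_W
  h_Y = 1 + 1/8*h_X + 1/4*h_Y + 3/8*h_Z + 1/4*h_W
  h_Z = 1 + 1/8*h_X + 1/8*h_Y + 5/8*h_Z + 1/8*h_W

Substituting h_W = 0 and rearranging gives the linear system (I - Q) h = 1:
  [7/8, -1/4, -1/4] . (h_X, h_Y, h_Z) = 1
  [-1/8, 3/4, -3/8] . (h_X, h_Y, h_Z) = 1
  [-1/8, -1/8, 3/8] . (h_X, h_Y, h_Z) = 1

Solving yields:
  h_X = 328/79
  h_Y = 384/79
  h_Z = 448/79

Starting state is Z, so the expected hitting time is h_Z = 448/79.

Answer: 448/79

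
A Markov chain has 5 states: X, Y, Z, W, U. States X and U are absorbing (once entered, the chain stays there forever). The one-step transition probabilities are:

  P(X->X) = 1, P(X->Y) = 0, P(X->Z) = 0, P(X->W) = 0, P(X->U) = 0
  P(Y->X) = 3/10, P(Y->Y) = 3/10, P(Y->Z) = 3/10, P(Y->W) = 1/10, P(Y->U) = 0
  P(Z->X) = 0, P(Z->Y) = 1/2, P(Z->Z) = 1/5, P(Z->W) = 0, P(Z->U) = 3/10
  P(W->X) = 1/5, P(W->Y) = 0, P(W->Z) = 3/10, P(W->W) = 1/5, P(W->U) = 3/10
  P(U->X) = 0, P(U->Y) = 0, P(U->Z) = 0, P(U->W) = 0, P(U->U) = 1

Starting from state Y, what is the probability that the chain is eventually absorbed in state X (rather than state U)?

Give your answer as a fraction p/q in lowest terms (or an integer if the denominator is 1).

Let a_i = P(absorbed in X | start in state i).
Boundary conditions: a_X = 1, a_U = 0.
For each transient state i, a_i = sum_j P(i->j) * a_j:
  a_Y = 3/10*a_X + 3/10*a_Y + 3/10*a_Z + 1/10*a_W + 0*a_U
  a_Z = 0*a_X + 1/2*a_Y + 1/5*a_Z + 0*a_W + 3/10*a_U
  a_W = 1/5*a_X + 0*a_Y + 3/10*a_Z + 1/5*a_W + 3/10*a_U

Substituting a_X = 1 and a_U = 0, rearrange to (I - Q) a = r where r[i] = P(i -> X):
  [7/10, -3/10, -1/10] . (a_Y, a_Z, a_W) = 3/10
  [-1/2, 4/5, 0] . (a_Y, a_Z, a_W) = 0
  [0, -3/10, 4/5] . (a_Y, a_Z, a_W) = 1/5

Solving yields:
  a_Y = 208/313
  a_Z = 130/313
  a_W = 127/313

Starting state is Y, so the absorption probability is a_Y = 208/313.

Answer: 208/313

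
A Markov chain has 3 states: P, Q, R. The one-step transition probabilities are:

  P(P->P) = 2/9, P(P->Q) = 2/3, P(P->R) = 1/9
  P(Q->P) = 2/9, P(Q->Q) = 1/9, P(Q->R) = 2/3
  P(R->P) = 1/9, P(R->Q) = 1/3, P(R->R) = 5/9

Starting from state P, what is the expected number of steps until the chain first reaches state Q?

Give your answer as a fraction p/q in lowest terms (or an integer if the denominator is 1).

Let h_i = expected steps to first reach Q from state i.
Boundary: h_Q = 0.
First-step equations for the other states:
  h_P = 1 + 2/9*h_P + 2/3*h_Q + 1/9*h_R
  h_R = 1 + 1/9*h_P + 1/3*h_Q + 5/9*h_R

Substituting h_Q = 0 and rearranging gives the linear system (I - Q) h = 1:
  [7/9, -1/9] . (h_P, h_R) = 1
  [-1/9, 4/9] . (h_P, h_R) = 1

Solving yields:
  h_P = 5/3
  h_R = 8/3

Starting state is P, so the expected hitting time is h_P = 5/3.

Answer: 5/3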